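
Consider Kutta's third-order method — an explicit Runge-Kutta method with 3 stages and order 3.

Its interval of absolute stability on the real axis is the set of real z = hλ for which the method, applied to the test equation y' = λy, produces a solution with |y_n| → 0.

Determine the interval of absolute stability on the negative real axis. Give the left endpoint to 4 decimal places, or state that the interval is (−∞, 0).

z∈(-2.5127,0).

Test eqn y'=λy, z=hλ:
  order 3, 3-stage ⇒ R(z)=1+z+z^2/2+z^3/6
  (e.g. R(-1.76)=-0.11983, |R|=0.11983)

Need |R(x)|<1, x<0.
x=-1.76: |R|=0.1198
|R(-2.13)|=0.4721 |R(-1.68)|=0.0591 |R(-0.7)|=0.4878
Bisect:
  x_lo=-3.2699 |R|=2.7509  x_hi=-0.1384 |R|=0.8707
  mid=-1.70416 |R|=0.07694 →hi
  mid=-2.48703 |R|=0.95822 →hi
  mid=-2.87847 |R|=1.71064 →lo
  mid=-2.68275 |R|=1.30220 →lo
  mid=-2.58489 |R|=1.12262 →lo
  mid=-2.53596 |R|=1.03858 →lo
  mid=-2.51150 |R|=0.99795 →hi
  ...
  [-2.51284,-2.51264] ⇒ x*=-2.5127
Interval (-2.5127, 0).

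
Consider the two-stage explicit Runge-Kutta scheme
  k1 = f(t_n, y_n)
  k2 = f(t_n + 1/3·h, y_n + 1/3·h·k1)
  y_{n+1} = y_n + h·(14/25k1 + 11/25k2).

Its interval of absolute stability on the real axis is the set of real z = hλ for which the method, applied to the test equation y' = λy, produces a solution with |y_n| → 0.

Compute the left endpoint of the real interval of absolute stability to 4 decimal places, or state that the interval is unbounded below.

left endpoint -6.8182.

Set f=λy, z=hλ:
  k1=λy_n ⇒ h·k1=z·y_n;  k2=λ(1+1/3z)y_n ⇒ h·k2=z(1+1/3z)y_n
  y_{n+1}/y_n = 1 + 14/25z + 11/25z(1+1/3z) = 1 + z + 11/75z²
  so R(z) = 1 + z + 11/75z².

Find x<0 with |R(x)|<1.
x=-0.96: |R|=0.1752
R=1: x+11/75x²=0 ⇒ x=−75/11=-6.8182; min R=1−1/(4·11/75)=-0.7045>−1
Confirm numerically:
  x=-5.521: |R|=0.05039 <1
  x=-3.986: |R|=0.65573 <1
  x=-3.737: |R|=0.68878 <1
  x=-3.387: |R|=0.70447 <1
  x=-7.254: |R|=1.46368 >1
  x=-7.225: |R|=1.43109 >1
  x=-7.033: |R|=1.22159 >1
Interval (-6.8182, 0).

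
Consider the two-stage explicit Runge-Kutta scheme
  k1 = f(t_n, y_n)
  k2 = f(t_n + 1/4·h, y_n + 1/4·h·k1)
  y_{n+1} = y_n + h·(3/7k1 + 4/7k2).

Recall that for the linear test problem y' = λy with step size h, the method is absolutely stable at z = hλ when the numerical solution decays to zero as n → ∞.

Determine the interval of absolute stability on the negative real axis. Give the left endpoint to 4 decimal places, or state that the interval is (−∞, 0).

Set f=λy, z=hλ:
  k1=λy_n ⇒ h·k1=z·y_n;  k2=λ(1+1/4z)y_n ⇒ h·k2=z(1+1/4z)y_n
  y_{n+1}/y_n = 1 + 3/7z + 4/7z(1+1/4z) = 1 + z + 1/7z²
  so R(z) = 1 + z + 1/7z².

Boundary: |R(x)|=1, x<0.
x=-0.87: |R|=0.2381
R=1: x+1/7x²=0 ⇒ x=−7=-7.0000; min R=1−1/(4·1/7)=-0.7500>−1
Confirm numerically:
  x=-6.699: |R|=0.71194 <1
  x=-5.743: |R|=0.03128 <1
  x=-3.641: |R|=0.74716 <1
  x=-7.592: |R|=1.64207 >1
  x=-7.259: |R|=1.26858 >1
  x=-7.118: |R|=1.11999 >1
So |R|<1 on (-7.0000, 0).

z∈(-7.0000,0).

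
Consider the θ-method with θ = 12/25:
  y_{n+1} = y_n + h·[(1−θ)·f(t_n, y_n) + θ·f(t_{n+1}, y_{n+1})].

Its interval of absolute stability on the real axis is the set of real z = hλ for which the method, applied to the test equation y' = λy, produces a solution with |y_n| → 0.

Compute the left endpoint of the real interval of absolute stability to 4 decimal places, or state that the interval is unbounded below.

Set f=λy, z=hλ:
  y_{n+1} = y_n + z·[13/25·y_n + 12/25·y_{n+1}] ⇒ (1 − 12/25z)y_{n+1} = (1 + 13/25z)y_n
  Hence R(z) = (1 + 13/25z)/(1 − 12/25z).

Solve |R(x)|<1 on ℝ⁻.
x=-0.31: |R|=0.7302
R=−1: 1+13/25x = −1+12/25x ⇒ -1/25x=2 ⇒ x=2/(-1/25)=-50.0000
Confirm numerically:
  x=-44.316: |R|=0.98979 <1
  x=-35.530: |R|=0.96794 <1
  x=-28.766: |R|=0.94264 <1
  x=-28.258: |R|=0.94028 <1
  x=-50.402: |R|=1.00064 >1
  x=-50.394: |R|=1.00063 >1
  x=-50.380: |R|=1.00060 >1
Stable set (-50.0000, 0).

left endpoint -50.0000.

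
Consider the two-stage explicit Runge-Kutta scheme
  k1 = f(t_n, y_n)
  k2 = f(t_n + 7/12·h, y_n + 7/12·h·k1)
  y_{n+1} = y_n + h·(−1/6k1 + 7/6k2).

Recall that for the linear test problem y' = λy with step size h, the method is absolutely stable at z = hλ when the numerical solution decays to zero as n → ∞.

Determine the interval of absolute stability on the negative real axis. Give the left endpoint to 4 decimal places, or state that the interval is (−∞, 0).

With y'=λy (z=hλ):
  k1=λy_n ⇒ h·k1=z·y_n;  k2=λ(1+7/12z)y_n ⇒ h·k2=z(1+7/12z)y_n
  y_{n+1}/y_n = 1 − 1/6z + 7/6z(1+7/12z) = 1 + z + 49/72z²
  so R(z) = 1 + z + 49/72z².

Boundary: |R(x)|=1, x<0.
x=-0.86: |R|=0.6433
R=1: x+49/72x²=0 ⇒ x=−72/49=-1.4694; min R=1−1/(4·49/72)=0.6327>−1
Confirm numerically:
  x=-1.288: |R|=0.84100 <1
  x=-0.944: |R|=0.66247 <1
  x=-0.831: |R|=0.63897 <1
  x=-2.004: |R|=1.72912 >1
  x=-1.909: |R|=1.57114 >1
Interval (-1.4694, 0).

z∈(-1.4694,0).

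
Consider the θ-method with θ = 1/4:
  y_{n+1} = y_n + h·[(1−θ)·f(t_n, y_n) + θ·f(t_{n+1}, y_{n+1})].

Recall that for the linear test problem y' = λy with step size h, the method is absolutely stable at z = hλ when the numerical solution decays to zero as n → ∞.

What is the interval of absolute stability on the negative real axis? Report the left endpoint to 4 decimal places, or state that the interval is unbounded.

(-4.0000, 0).

Set f=λy, z=hλ:
  y_{n+1} = y_n + z·[3/4·y_n + 1/4·y_{n+1}] ⇒ (1 − 1/4z)y_{n+1} = (1 + 3/4z)y_n
  R(z) = (1 + 3/4z)/(1 − 1/4z).

Solve |R(x)|<1 on ℝ⁻.
x=-0.63: |R|=0.4557
R=−1: 1+3/4x = −1+1/4x ⇒ -1/2x=2 ⇒ x=2/(-1/2)=-4.0000
Confirm numerically:
  x=-2.523: |R|=0.54714 <1
  x=-2.427: |R|=0.51050 <1
  x=-2.040: |R|=0.35099 <1
  x=-4.495: |R|=1.11654 >1
  x=-4.150: |R|=1.03681 >1
So |R|<1 on (-4.0000, 0).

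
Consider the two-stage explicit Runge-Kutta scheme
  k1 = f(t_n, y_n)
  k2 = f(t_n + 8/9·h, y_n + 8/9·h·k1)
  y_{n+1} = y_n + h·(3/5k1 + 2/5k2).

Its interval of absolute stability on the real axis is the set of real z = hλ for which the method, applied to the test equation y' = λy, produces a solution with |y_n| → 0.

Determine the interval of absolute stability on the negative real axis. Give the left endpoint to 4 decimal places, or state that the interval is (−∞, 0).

z∈(-2.8125,0).

Test eqn y'=λy, z=hλ:
  k1=λy_n ⇒ h·k1=z·y_n;  k2=λ(1+8/9z)y_n ⇒ h·k2=z(1+8/9z)y_n
  y_{n+1}/y_n = 1 + 3/5z + 2/5z(1+8/9z) = 1 + z + 16/45z²
  Hence R(z) = 1 + z + 16/45z².

Need |R(x)|<1, x<0.
x=-1.35: |R|=0.2980
R=1: x+16/45x²=0 ⇒ x=−45/16=-2.8125; min R=1−1/(4·16/45)=0.2969>−1
Confirm numerically:
  x=-2.607: |R|=0.80952 <1
  x=-2.262: |R|=0.55725 <1
  x=-1.772: |R|=0.34444 <1
  x=-3.095: |R|=1.31088 >1
  x=-2.913: |R|=1.10409 >1
So |R|<1 on (-2.8125, 0).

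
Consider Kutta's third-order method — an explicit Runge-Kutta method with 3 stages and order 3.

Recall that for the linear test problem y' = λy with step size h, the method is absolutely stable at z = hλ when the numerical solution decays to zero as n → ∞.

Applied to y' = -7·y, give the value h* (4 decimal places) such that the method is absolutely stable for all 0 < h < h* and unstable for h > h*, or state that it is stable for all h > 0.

On y'=λy, z=hλ:
  order 3, 3-stage ⇒ R(z)=1+z+z^2/2+z^3/6
  (e.g. R(-1.02)=0.32333, |R|=0.32333)

Find x<0 with |R(x)|<1.
x=-1.02: |R|=0.3233
|R(-1.41)|=0.1168 |R(-1.16)|=0.2527 |R(-1.1)|=0.2832
Bisect:
  x_lo=-3.2102 |R|=2.5713  x_hi=-0.3744 |R|=0.6869
  mid=-1.79232 |R|=0.14572 →hi
  mid=-2.50126 |R|=0.98122 →hi
  mid=-2.85574 |R|=1.65965 →lo
  mid=-2.67850 |R|=1.29407 →lo
  mid=-2.58988 |R|=1.13141 →lo
  mid=-2.54557 |R|=1.05480 →lo
  mid=-2.52342 |R|=1.01764 →lo
  mid=-2.51234 |R|=0.99934 →hi
  mid=-2.51788 |R|=1.00846 →lo
  ...
  [-2.51286,-2.51269] ⇒ x*=-2.5127
Interval (-2.5127, 0).

(-2.5127,0); λ=-7 ⇒ h* = 0.3590.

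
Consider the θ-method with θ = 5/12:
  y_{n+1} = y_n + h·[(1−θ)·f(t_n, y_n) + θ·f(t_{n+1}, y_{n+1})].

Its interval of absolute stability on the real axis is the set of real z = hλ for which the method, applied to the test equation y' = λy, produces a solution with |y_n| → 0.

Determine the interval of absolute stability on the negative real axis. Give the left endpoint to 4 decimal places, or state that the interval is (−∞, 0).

z∈(-12.0000,0).

With y'=λy (z=hλ):
  y_{n+1} = y_n + z·[7/12·y_n + 5/12·y_{n+1}] ⇒ (1 − 5/12z)y_{n+1} = (1 + 7/12z)y_n
  so R(z) = (1 + 7/12z)/(1 − 5/12z).

Boundary: |R(x)|=1, x<0.
x=-1.52: |R|=0.0694
R=−1: 1+7/12x = −1+5/12x ⇒ -1/6x=2 ⇒ x=2/(-1/6)=-12.0000
Confirm numerically:
  x=-10.087: |R|=0.93872 <1
  x=-6.401: |R|=0.74553 <1
  x=-6.369: |R|=0.74314 <1
  x=-5.621: |R|=0.68189 <1
  x=-12.385: |R|=1.01042 >1
  x=-12.263: |R|=1.00717 >1
  x=-12.230: |R|=1.00629 >1
Interval (-12.0000, 0).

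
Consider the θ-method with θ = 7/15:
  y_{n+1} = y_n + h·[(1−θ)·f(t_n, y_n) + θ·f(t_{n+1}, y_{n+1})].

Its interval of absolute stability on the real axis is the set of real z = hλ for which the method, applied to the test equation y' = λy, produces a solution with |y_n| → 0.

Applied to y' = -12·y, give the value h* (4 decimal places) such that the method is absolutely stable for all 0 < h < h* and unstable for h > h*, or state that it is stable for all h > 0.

(-30.0000,0); λ=-12 ⇒ h* = (30)/12 = 2.5000.

Test eqn y'=λy, z=hλ:
  y_{n+1} = y_n + z·[8/15·y_n + 7/15·y_{n+1}] ⇒ (1 − 7/15z)y_{n+1} = (1 + 8/15z)y_n
  R(z) = (1 + 8/15z)/(1 − 7/15z).

Find x<0 with |R(x)|<1.
x=-0.35: |R|=0.6991
R=−1: 1+8/15x = −1+7/15x ⇒ -1/15x=2 ⇒ x=2/(-1/15)=-30.0000
Confirm numerically:
  x=-27.815: |R|=0.98958 <1
  x=-26.887: |R|=0.98468 <1
  x=-15.999: |R|=0.88975 <1
  x=-30.473: |R|=1.00207 >1
  x=-30.304: |R|=1.00134 >1
  x=-30.116: |R|=1.00051 >1
Stable set (-30.0000, 0).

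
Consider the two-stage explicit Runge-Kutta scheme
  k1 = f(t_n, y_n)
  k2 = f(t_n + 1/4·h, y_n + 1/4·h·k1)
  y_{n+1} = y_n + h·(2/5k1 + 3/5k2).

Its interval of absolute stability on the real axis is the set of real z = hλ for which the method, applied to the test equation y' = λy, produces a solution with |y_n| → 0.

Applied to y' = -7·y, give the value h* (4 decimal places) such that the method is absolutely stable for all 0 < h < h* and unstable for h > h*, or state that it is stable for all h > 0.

Test eqn y'=λy, z=hλ:
  k1=λy_n ⇒ h·k1=z·y_n;  k2=λ(1+1/4z)y_n ⇒ h·k2=z(1+1/4z)y_n
  y_{n+1}/y_n = 1 + 2/5z + 3/5z(1+1/4z) = 1 + z + 3/20z²
  Hence R(z) = 1 + z + 3/20z².

Find x<0 with |R(x)|<1.
x=-1.32: |R|=0.0586
R=1: x+3/20x²=0 ⇒ x=−20/3=-6.6667; min R=1−1/(4·3/20)=-0.6667>−1
Confirm numerically:
  x=-6.485: |R|=0.82328 <1
  x=-6.121: |R|=0.49900 <1
  x=-4.111: |R|=0.57595 <1
  x=-7.201: |R|=1.57716 >1
  x=-6.986: |R|=1.33463 >1
  x=-6.976: |R|=1.32369 >1
Interval (-6.6667, 0).

(-6.6667,0); λ=-7 ⇒ h* = (20/3)/7 = 0.9524.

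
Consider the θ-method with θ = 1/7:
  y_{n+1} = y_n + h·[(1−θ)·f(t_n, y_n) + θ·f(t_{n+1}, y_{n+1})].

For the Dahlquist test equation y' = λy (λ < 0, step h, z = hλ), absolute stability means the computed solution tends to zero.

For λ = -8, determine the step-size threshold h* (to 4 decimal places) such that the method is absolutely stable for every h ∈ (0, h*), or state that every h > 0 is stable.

Set f=λy, z=hλ:
  y_{n+1} = y_n + z·[6/7·y_n + 1/7·y_{n+1}] ⇒ (1 − 1/7z)y_{n+1} = (1 + 6/7z)y_n
  R(z) = (1 + 6/7z)/(1 − 1/7z).

Need |R(x)|<1, x<0.
x=-1.53: |R|=0.2556
R=−1: 1+6/7x = −1+1/7x ⇒ -5/7x=2 ⇒ x=2/(-5/7)=-2.8000
Confirm numerically:
  x=-2.263: |R|=0.71014 <1
  x=-2.210: |R|=0.67970 <1
  x=-2.170: |R|=0.65649 <1
  x=-1.693: |R|=0.36328 <1
  x=-3.379: |R|=1.27893 >1
  x=-3.044: |R|=1.12147 >1
Stable set (-2.8000, 0).

(-2.8000,0); λ=-8 ⇒ h* = (14/5)/8 = 0.3500.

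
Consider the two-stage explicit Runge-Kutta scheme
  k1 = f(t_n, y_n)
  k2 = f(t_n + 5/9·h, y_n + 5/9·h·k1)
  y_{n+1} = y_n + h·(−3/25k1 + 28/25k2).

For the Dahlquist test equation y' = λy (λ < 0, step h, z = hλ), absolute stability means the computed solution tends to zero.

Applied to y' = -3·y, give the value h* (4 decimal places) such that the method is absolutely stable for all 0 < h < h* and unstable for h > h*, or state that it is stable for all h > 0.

(-1.6071,0); λ=-3 ⇒ h* = (45/28)/3 = 0.5357.

With y'=λy (z=hλ):
  k1=λy_n ⇒ h·k1=z·y_n;  k2=λ(1+5/9z)y_n ⇒ h·k2=z(1+5/9z)y_n
  y_{n+1}/y_n = 1 − 3/25z + 28/25z(1+5/9z) = 1 + z + 28/45z²
  ⇒ R(z) = 1 + z + 28/45z².

Solve |R(x)|<1 on ℝ⁻.
x=-1.09: |R|=0.6493
R=1: x+28/45x²=0 ⇒ x=−45/28=-1.6071; min R=1−1/(4·28/45)=0.5982>−1
Confirm numerically:
  x=-1.507: |R|=0.90610 <1
  x=-1.148: |R|=0.67203 <1
  x=-0.938: |R|=0.60946 <1
  x=-0.713: |R|=0.60332 <1
  x=-1.981: |R|=1.46082 >1
  x=-1.705: |R|=1.10382 >1
Interval (-1.6071, 0).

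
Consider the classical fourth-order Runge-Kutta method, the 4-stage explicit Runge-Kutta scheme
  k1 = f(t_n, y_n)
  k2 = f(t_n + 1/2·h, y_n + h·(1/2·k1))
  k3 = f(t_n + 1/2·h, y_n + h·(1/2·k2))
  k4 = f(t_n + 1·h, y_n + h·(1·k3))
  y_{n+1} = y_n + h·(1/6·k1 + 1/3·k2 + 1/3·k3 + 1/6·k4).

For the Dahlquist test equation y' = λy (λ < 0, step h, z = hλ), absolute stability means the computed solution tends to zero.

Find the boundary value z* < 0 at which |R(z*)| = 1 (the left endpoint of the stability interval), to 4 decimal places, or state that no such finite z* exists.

Test eqn y'=λy, z=hλ:
  order 4, 4-stage ⇒ R(z)=1+z+z^2/2+z^3/6+z^4/24
  (e.g. R(-1.41)=0.28154, |R|=0.28154)

Need |R(x)|<1, x<0.
x=-1.41: |R|=0.2815
|R(-2.82)|=1.0536 |R(-1.05)|=0.3590 |R(-0.82)|=0.4431
Bisect:
  x_lo=-3.3797 |R|=2.3337  x_hi=-0.2796 |R|=0.7561
  mid=-1.82967 |R|=0.29027 →hi
  mid=-2.60468 |R|=0.76014 →hi
  mid=-2.99219 |R|=1.35946 →lo
  mid=-2.79844 |R|=1.02000 →lo
  mid=-2.70156 |R|=0.88092 →hi
  mid=-2.75000 |R|=0.94808 →hi
  mid=-2.77422 |R|=0.98343 →hi
  mid=-2.78633 |R|=1.00156 →lo
  mid=-2.78027 |R|=0.99246 →hi
  ...
  [-2.78538,-2.78519] ⇒ x*=-2.7853
So |R|<1 on (-2.7853, 0).

left endpoint -2.7853.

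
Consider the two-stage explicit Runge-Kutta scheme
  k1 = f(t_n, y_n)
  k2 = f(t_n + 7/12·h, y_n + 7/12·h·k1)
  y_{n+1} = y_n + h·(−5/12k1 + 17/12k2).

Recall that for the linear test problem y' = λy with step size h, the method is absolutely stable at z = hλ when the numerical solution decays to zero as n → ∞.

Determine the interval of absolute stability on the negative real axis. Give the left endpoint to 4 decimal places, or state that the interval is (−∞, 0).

z∈(-1.2101,0).

With y'=λy (z=hλ):
  k1=λy_n ⇒ h·k1=z·y_n;  k2=λ(1+7/12z)y_n ⇒ h·k2=z(1+7/12z)y_n
  y_{n+1}/y_n = 1 − 5/12z + 17/12z(1+7/12z) = 1 + z + 119/144z²
  ⇒ R(z) = 1 + z + 119/144z².

Solve |R(x)|<1 on ℝ⁻.
x=-0.48: |R|=0.7104
R=1: x+119/144x²=0 ⇒ x=−144/119=-1.2101; min R=1−1/(4·119/144)=0.6975>−1
Confirm numerically:
  x=-0.718: |R|=0.70802 <1
  x=-0.714: |R|=0.70729 <1
  x=-0.552: |R|=0.69980 <1
  x=-1.771: |R|=1.82092 >1
  x=-1.321: |R|=1.12108 >1
So |R|<1 on (-1.2101, 0).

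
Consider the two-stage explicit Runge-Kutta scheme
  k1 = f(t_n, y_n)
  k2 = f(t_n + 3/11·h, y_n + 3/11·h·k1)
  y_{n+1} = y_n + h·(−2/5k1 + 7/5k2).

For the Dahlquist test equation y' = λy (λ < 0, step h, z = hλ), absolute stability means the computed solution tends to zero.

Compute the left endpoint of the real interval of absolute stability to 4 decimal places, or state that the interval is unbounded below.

Test eqn y'=λy, z=hλ:
  k1=λy_n ⇒ h·k1=z·y_n;  k2=λ(1+3/11z)y_n ⇒ h·k2=z(1+3/11z)y_n
  y_{n+1}/y_n = 1 − 2/5z + 7/5z(1+3/11z) = 1 + z + 21/55z²
  Hence R(z) = 1 + z + 21/55z².

Solve |R(x)|<1 on ℝ⁻.
x=-0.58: |R|=0.5484
R=1: x+21/55x²=0 ⇒ x=−55/21=-2.6190; min R=1−1/(4·21/55)=0.3452>−1
Confirm numerically:
  x=-2.536: |R|=0.91959 <1
  x=-2.297: |R|=0.71755 <1
  x=-1.124: |R|=0.35838 <1
  x=-3.213: |R|=1.72865 >1
  x=-3.059: |R|=1.51386 >1
Interval (-2.6190, 0).

left endpoint -2.6190.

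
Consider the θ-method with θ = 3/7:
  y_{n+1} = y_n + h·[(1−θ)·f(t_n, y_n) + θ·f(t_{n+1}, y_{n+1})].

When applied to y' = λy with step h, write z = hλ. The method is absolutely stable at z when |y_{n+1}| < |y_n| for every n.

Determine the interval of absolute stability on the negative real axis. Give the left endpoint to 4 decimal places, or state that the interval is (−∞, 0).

z∈(-14.0000,0).

On y'=λy, z=hλ:
  y_{n+1} = y_n + z·[4/7·y_n + 3/7·y_{n+1}] ⇒ (1 − 3/7z)y_{n+1} = (1 + 4/7z)y_n
  so R(z) = (1 + 4/7z)/(1 − 3/7z).

Boundary: |R(x)|=1, x<0.
x=-1.67: |R|=0.0266
R=−1: 1+4/7x = −1+3/7x ⇒ -1/7x=2 ⇒ x=2/(-1/7)=-14.0000
Confirm numerically:
  x=-11.337: |R|=0.93507 <1
  x=-9.677: |R|=0.88002 <1
  x=-9.314: |R|=0.86589 <1
  x=-7.463: |R|=0.77757 <1
  x=-14.574: |R|=1.01132 >1
  x=-14.351: |R|=1.00701 >1
Interval (-14.0000, 0).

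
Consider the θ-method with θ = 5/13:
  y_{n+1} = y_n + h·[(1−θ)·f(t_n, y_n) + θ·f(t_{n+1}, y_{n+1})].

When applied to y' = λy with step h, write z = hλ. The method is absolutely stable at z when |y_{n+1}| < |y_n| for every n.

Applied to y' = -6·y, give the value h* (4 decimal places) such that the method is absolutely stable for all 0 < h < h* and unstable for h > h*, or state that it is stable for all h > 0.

(-8.6667,0); λ=-6 ⇒ h* = (26/3)/6 = 1.4444.

On y'=λy, z=hλ:
  y_{n+1} = y_n + z·[8/13·y_n + 5/13·y_{n+1}] ⇒ (1 − 5/13z)y_{n+1} = (1 + 8/13z)y_n
  R(z) = (1 + 8/13z)/(1 − 5/13z).

Find x<0 with |R(x)|<1.
x=-0.36: |R|=0.6838
R=−1: 1+8/13x = −1+5/13x ⇒ -3/13x=2 ⇒ x=2/(-3/13)=-8.6667
Confirm numerically:
  x=-8.160: |R|=0.97175 <1
  x=-6.672: |R|=0.87092 <1
  x=-4.768: |R|=0.68252 <1
  x=-9.004: |R|=1.01744 >1
So |R|<1 on (-8.6667, 0).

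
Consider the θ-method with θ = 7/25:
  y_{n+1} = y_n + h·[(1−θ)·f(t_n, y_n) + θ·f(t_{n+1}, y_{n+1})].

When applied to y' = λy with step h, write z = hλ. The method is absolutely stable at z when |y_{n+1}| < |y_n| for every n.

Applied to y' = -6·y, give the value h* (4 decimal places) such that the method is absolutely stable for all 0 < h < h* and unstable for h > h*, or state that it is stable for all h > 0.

On y'=λy, z=hλ:
  y_{n+1} = y_n + z·[18/25·y_n + 7/25·y_{n+1}] ⇒ (1 − 7/25z)y_{n+1} = (1 + 18/25z)y_n
  R(z) = (1 + 18/25z)/(1 − 7/25z).

Need |R(x)|<1, x<0.
x=-1.07: |R|=0.1767
R=−1: 1+18/25x = −1+7/25x ⇒ -11/25x=2 ⇒ x=2/(-11/25)=-4.5455
Confirm numerically:
  x=-4.164: |R|=0.92251 <1
  x=-3.606: |R|=0.79432 <1
  x=-3.290: |R|=0.71247 <1
  x=-1.888: |R|=0.23508 <1
  x=-5.062: |R|=1.09402 >1
  x=-4.939: |R|=1.07267 >1
  x=-4.579: |R|=1.00647 >1
Interval (-4.5455, 0).

(-4.5455,0); λ=-6 ⇒ h* = (50/11)/6 = 0.7576.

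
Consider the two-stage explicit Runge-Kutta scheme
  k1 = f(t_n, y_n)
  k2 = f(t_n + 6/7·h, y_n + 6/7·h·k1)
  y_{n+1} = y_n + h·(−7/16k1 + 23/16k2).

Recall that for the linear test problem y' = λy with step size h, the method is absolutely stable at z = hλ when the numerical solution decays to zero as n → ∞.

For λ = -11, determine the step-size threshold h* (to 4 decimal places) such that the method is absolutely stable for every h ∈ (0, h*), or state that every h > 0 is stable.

(-0.8116,0); λ=-11 ⇒ h* = (56/69)/11 = 0.0738.

With y'=λy (z=hλ):
  k1=λy_n ⇒ h·k1=z·y_n;  k2=λ(1+6/7z)y_n ⇒ h·k2=z(1+6/7z)y_n
  y_{n+1}/y_n = 1 − 7/16z + 23/16z(1+6/7z) = 1 + z + 69/56z²
  so R(z) = 1 + z + 69/56z².

Find x<0 with |R(x)|<1.
x=-0.5: |R|=0.8080
R=1: x+69/56x²=0 ⇒ x=−56/69=-0.8116; min R=1−1/(4·69/56)=0.7971>−1
Confirm numerically:
  x=-0.723: |R|=0.92108 <1
  x=-0.544: |R|=0.82064 <1
  x=-0.528: |R|=0.81550 <1
  x=-0.445: |R|=0.79900 <1
  x=-1.395: |R|=2.00278 >1
  x=-0.922: |R|=1.12542 >1
  x=-0.884: |R|=1.07887 >1
Stable set (-0.8116, 0).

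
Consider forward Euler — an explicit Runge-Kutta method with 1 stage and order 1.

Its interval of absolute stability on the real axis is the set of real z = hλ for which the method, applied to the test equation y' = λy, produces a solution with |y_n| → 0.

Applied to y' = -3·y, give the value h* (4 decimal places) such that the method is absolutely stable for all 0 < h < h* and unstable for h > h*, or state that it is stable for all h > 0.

Set f=λy, z=hλ:
  order 1, 1-stage ⇒ R(z)=1+z
  (e.g. R(-1.59)=-0.59000, |R|=0.59000)

Boundary: |R(x)|=1, x<0.
x=-1.59: |R|=0.5900
|R(-1.45)|=0.4500 |R(-1.24)|=0.2400 |R(-0.52)|=0.4800
Bisect:
  x_lo=-2.3303 |R|=1.3303  x_hi=-0.1491 |R|=0.8509
  mid=-1.23975 |R|=0.23975 →hi
  mid=-1.78505 |R|=0.78505 →hi
  mid=-2.05770 |R|=1.05770 →lo
  mid=-1.92137 |R|=0.92137 →hi
  mid=-1.98954 |R|=0.98954 →hi
  mid=-2.02362 |R|=1.02362 →lo
  mid=-2.00658 |R|=1.00658 →lo
  mid=-1.99806 |R|=0.99806 →hi
  ...
  [-2.00005,-1.99992] ⇒ x*=-2.0000
Interval (-2.0000, 0).

(-2.0000,0); λ=-3 ⇒ h* = 0.6667.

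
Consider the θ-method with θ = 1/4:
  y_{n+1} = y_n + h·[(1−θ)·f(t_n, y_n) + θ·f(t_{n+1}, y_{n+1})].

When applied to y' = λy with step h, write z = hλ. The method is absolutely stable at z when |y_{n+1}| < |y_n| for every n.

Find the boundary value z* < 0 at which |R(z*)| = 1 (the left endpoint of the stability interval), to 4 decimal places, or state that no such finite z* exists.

Test eqn y'=λy, z=hλ:
  y_{n+1} = y_n + z·[3/4·y_n + 1/4·y_{n+1}] ⇒ (1 − 1/4z)y_{n+1} = (1 + 3/4z)y_n
  R(z) = (1 + 3/4z)/(1 − 1/4z).

Boundary: |R(x)|=1, x<0.
x=-1.39: |R|=0.0315
R=−1: 1+3/4x = −1+1/4x ⇒ -1/2x=2 ⇒ x=2/(-1/2)=-4.0000
Confirm numerically:
  x=-3.726: |R|=0.92907 <1
  x=-3.236: |R|=0.78883 <1
  x=-2.866: |R|=0.66968 <1
  x=-4.510: |R|=1.11986 >1
  x=-4.164: |R|=1.04018 >1
Stable set (-4.0000, 0).

left endpoint -4.0000.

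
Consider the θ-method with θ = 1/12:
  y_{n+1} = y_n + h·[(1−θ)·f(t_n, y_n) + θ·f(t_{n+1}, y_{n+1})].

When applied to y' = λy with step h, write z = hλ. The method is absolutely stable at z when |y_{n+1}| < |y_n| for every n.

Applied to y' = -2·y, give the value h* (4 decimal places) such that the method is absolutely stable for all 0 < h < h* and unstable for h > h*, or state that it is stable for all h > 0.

(-2.4000,0); λ=-2 ⇒ h* = (12/5)/2 = 1.2000.

With y'=λy (z=hλ):
  y_{n+1} = y_n + z·[11/12·y_n + 1/12·y_{n+1}] ⇒ (1 − 1/12z)y_{n+1} = (1 + 11/12z)y_n
  ⇒ R(z) = (1 + 11/12z)/(1 − 1/12z).

Solve |R(x)|<1 on ℝ⁻.
x=-0.36: |R|=0.6505
R=−1: 1+11/12x = −1+1/12x ⇒ -5/6x=2 ⇒ x=2/(-5/6)=-2.4000
Confirm numerically:
  x=-2.104: |R|=0.79013 <1
  x=-1.975: |R|=0.69589 <1
  x=-1.971: |R|=0.69294 <1
  x=-1.612: |R|=0.42110 <1
  x=-2.877: |R|=1.32063 >1
  x=-2.491: |R|=1.06280 >1
Stable set (-2.4000, 0).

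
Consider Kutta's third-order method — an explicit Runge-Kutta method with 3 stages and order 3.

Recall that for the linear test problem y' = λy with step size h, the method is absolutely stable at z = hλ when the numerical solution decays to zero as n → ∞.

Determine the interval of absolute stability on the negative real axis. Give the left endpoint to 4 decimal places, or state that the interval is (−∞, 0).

On y'=λy, z=hλ:
  order 3, 3-stage ⇒ R(z)=1+z+z^2/2+z^3/6
  (e.g. R(-1.78)=-0.13576, |R|=0.13576)

Solve |R(x)|<1 on ℝ⁻.
x=-1.78: |R|=0.1358
|R(-2.65)|=1.2404 |R(-1.38)|=0.1342 |R(-1.12)|=0.2730
Bisect:
  x_lo=-3.3947 |R|=3.1529  x_hi=-0.2803 |R|=0.7553
  mid=-1.83754 |R|=0.18336 →hi
  mid=-2.61614 |R|=1.17828 →lo
  mid=-2.22684 |R|=0.58785 →hi
  mid=-2.42149 |R|=0.85613 →hi
  mid=-2.51882 |R|=1.01001 →lo
  mid=-2.47015 |R|=0.93133 →hi
  mid=-2.49449 |R|=0.97023 →hi
  mid=-2.50665 |R|=0.99001 →hi
  ...
  [-2.51292,-2.51273] ⇒ x*=-2.5127
Stable set (-2.5127, 0).

(-2.5127, 0).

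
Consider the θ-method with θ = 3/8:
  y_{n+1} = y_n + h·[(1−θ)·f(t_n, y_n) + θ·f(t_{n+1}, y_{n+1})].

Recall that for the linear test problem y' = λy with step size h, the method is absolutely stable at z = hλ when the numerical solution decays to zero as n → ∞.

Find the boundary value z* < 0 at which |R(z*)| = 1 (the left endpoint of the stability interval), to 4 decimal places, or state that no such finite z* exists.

left endpoint -8.0000.

On y'=λy, z=hλ:
  y_{n+1} = y_n + z·[5/8·y_n + 3/8·y_{n+1}] ⇒ (1 − 3/8z)y_{n+1} = (1 + 5/8z)y_n
  R(z) = (1 + 5/8z)/(1 − 3/8z).

Need |R(x)|<1, x<0.
x=-1.48: |R|=0.0482
R=−1: 1+5/8x = −1+3/8x ⇒ -1/4x=2 ⇒ x=2/(-1/4)=-8.0000
Confirm numerically:
  x=-4.896: |R|=0.72638 <1
  x=-4.055: |R|=0.60873 <1
  x=-3.733: |R|=0.55550 <1
  x=-8.172: |R|=1.01058 >1
  x=-8.041: |R|=1.00255 >1
Stable set (-8.0000, 0).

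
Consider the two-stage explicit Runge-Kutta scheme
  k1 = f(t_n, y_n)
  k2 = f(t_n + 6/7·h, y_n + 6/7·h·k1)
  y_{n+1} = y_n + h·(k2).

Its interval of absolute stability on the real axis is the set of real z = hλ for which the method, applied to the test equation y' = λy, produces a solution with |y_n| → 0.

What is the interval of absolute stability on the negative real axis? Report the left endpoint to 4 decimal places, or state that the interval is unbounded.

z∈(-1.1667,0).

With y'=λy (z=hλ):
  k1=λy_n ⇒ h·k1=z·y_n;  k2=λ(1+6/7z)y_n ⇒ h·k2=z(1+6/7z)y_n
  y_{n+1}/y_n = 1 + z(1+6/7z) = 1 + z + 6/7z²
  R(z) = 1 + z + 6/7z².

Boundary: |R(x)|=1, x<0.
x=-1.3: |R|=1.1486
R=1: x+6/7x²=0 ⇒ x=−7/6=-1.1667; min R=1−1/(4·6/7)=0.7083>−1
Confirm numerically:
  x=-1.104: |R|=0.94070 <1
  x=-0.949: |R|=0.82294 <1
  x=-0.885: |R|=0.78634 <1
  x=-1.629: |R|=1.64555 >1
  x=-1.504: |R|=1.43487 >1
Stable set (-1.1667, 0).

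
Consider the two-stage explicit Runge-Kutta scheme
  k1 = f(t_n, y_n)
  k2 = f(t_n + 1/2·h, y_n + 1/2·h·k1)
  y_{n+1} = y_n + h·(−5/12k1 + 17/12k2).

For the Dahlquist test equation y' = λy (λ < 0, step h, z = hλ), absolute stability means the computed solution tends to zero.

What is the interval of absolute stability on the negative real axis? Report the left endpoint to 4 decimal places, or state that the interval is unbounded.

With y'=λy (z=hλ):
  k1=λy_n ⇒ h·k1=z·y_n;  k2=λ(1+1/2z)y_n ⇒ h·k2=z(1+1/2z)y_n
  y_{n+1}/y_n = 1 − 5/12z + 17/12z(1+1/2z) = 1 + z + 17/24z²
  Hence R(z) = 1 + z + 17/24z².

Boundary: |R(x)|=1, x<0.
x=-1.24: |R|=0.8491
R=1: x+17/24x²=0 ⇒ x=−24/17=-1.4118; min R=1−1/(4·17/24)=0.6471>−1
Confirm numerically:
  x=-1.232: |R|=0.84313 <1
  x=-1.029: |R|=0.72101 <1
  x=-0.816: |R|=0.65565 <1
  x=-1.954: |R|=1.75050 >1
  x=-1.502: |R|=1.09600 >1
So |R|<1 on (-1.4118, 0).

(-1.4118, 0).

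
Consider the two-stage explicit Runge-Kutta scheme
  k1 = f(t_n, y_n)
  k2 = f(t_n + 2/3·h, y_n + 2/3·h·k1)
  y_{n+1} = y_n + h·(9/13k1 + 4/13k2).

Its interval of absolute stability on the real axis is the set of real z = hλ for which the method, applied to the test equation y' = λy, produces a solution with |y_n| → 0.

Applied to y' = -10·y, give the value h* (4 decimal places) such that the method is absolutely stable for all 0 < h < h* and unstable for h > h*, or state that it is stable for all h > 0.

(-4.8750,0); λ=-10 ⇒ h* = (39/8)/10 = 0.4875.

On y'=λy, z=hλ:
  k1=λy_n ⇒ h·k1=z·y_n;  k2=λ(1+2/3z)y_n ⇒ h·k2=z(1+2/3z)y_n
  y_{n+1}/y_n = 1 + 9/13z + 4/13z(1+2/3z) = 1 + z + 8/39z²
  ⇒ R(z) = 1 + z + 8/39z².

Find x<0 with |R(x)|<1.
x=-1.31: |R|=0.0420
R=1: x+8/39x²=0 ⇒ x=−39/8=-4.8750; min R=1−1/(4·8/39)=-0.2188>−1
Confirm numerically:
  x=-4.097: |R|=0.34616 <1
  x=-3.379: |R|=0.03692 <1
  x=-3.323: |R|=0.05791 <1
  x=-2.808: |R|=0.19059 <1
  x=-5.024: |R|=1.15355 >1
  x=-4.960: |R|=1.08648 >1
Interval (-4.8750, 0).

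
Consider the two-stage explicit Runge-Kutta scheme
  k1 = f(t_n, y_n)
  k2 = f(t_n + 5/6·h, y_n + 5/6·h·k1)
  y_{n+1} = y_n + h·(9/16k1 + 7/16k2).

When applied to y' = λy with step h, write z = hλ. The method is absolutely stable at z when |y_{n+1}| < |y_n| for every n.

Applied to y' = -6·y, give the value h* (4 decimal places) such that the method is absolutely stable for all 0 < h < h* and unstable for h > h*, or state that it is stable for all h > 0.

With y'=λy (z=hλ):
  k1=λy_n ⇒ h·k1=z·y_n;  k2=λ(1+5/6z)y_n ⇒ h·k2=z(1+5/6z)y_n
  y_{n+1}/y_n = 1 + 9/16z + 7/16z(1+5/6z) = 1 + z + 35/96z²
  Hence R(z) = 1 + z + 35/96z².

Solve |R(x)|<1 on ℝ⁻.
x=-1.2: |R|=0.3250
R=1: x+35/96x²=0 ⇒ x=−96/35=-2.7429; min R=1−1/(4·35/96)=0.3143>−1
Confirm numerically:
  x=-1.898: |R|=0.41538 <1
  x=-1.823: |R|=0.38863 <1
  x=-1.692: |R|=0.35175 <1
  x=-3.343: |R|=1.73146 >1
  x=-3.213: |R|=1.55073 >1
  x=-3.191: |R|=1.52136 >1
So |R|<1 on (-2.7429, 0).

(-2.7429,0); λ=-6 ⇒ h* = (96/35)/6 = 0.4571.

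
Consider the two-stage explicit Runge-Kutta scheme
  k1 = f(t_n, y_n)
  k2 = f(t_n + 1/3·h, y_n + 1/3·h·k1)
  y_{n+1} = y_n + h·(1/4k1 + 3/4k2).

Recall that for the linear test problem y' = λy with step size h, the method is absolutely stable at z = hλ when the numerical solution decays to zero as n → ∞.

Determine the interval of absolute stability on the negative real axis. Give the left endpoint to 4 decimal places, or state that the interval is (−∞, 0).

(-4.0000, 0).

Set f=λy, z=hλ:
  k1=λy_n ⇒ h·k1=z·y_n;  k2=λ(1+1/3z)y_n ⇒ h·k2=z(1+1/3z)y_n
  y_{n+1}/y_n = 1 + 1/4z + 3/4z(1+1/3z) = 1 + z + 1/4z²
  ⇒ R(z) = 1 + z + 1/4z².

Find x<0 with |R(x)|<1.
x=-1.7: |R|=0.0225
R=1: x+1/4x²=0 ⇒ x=−4=-4.0000; min R=1−1/(4·1/4)=0.0000>−1
Confirm numerically:
  x=-3.973: |R|=0.97318 <1
  x=-3.915: |R|=0.91681 <1
  x=-3.334: |R|=0.44489 <1
  x=-3.080: |R|=0.29160 <1
  x=-4.252: |R|=1.26788 >1
  x=-4.095: |R|=1.09726 >1
  x=-4.079: |R|=1.08056 >1
Stable set (-4.0000, 0).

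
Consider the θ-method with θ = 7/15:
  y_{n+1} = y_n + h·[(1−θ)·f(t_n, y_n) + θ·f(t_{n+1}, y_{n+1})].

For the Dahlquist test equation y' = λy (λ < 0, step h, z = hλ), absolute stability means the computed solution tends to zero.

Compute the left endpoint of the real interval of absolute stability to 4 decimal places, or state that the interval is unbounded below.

z* = -30.0000.

Test eqn y'=λy, z=hλ:
  y_{n+1} = y_n + z·[8/15·y_n + 7/15·y_{n+1}] ⇒ (1 − 7/15z)y_{n+1} = (1 + 8/15z)y_n
  so R(z) = (1 + 8/15z)/(1 − 7/15z).

Find x<0 with |R(x)|<1.
x=-1.58: |R|=0.0906
R=−1: 1+8/15x = −1+7/15x ⇒ -1/15x=2 ⇒ x=2/(-1/15)=-30.0000
Confirm numerically:
  x=-29.319: |R|=0.99691 <1
  x=-24.568: |R|=0.97095 <1
  x=-13.226: |R|=0.84408 <1
  x=-30.493: |R|=1.00216 >1
  x=-30.345: |R|=1.00152 >1
  x=-30.313: |R|=1.00138 >1
So |R|<1 on (-30.0000, 0).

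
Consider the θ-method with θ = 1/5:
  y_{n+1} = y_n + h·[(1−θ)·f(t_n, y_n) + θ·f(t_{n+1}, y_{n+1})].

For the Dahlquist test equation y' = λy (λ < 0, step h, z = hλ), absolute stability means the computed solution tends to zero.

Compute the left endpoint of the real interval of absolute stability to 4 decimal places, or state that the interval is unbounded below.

Test eqn y'=λy, z=hλ:
  y_{n+1} = y_n + z·[4/5·y_n + 1/5·y_{n+1}] ⇒ (1 − 1/5z)y_{n+1} = (1 + 4/5z)y_n
  so R(z) = (1 + 4/5z)/(1 − 1/5z).

Boundary: |R(x)|=1, x<0.
x=-1.17: |R|=0.0519
R=−1: 1+4/5x = −1+1/5x ⇒ -3/5x=2 ⇒ x=2/(-3/5)=-3.3333
Confirm numerically:
  x=-2.763: |R|=0.77960 <1
  x=-2.689: |R|=0.74860 <1
  x=-2.096: |R|=0.47689 <1
  x=-3.691: |R|=1.12346 >1
  x=-3.625: |R|=1.10145 >1
Stable set (-3.3333, 0).

left endpoint -3.3333.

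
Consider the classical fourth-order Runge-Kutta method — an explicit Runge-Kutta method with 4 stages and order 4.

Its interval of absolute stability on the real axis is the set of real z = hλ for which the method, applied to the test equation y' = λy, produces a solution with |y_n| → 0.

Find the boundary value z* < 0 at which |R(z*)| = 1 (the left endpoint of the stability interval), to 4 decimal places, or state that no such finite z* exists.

left endpoint -2.7853.

With y'=λy (z=hλ):
  order 4, 4-stage ⇒ R(z)=1+z+z^2/2+z^3/6+z^4/24
  (e.g. R(-0.6)=0.54940, |R|=0.54940)

Solve |R(x)|<1 on ℝ⁻.
x=-0.6: |R|=0.5494
|R(-2.28)|=0.4698 |R(-2.07)|=0.3592 |R(-1.01)|=0.3717
Bisect:
  x_lo=-3.1598 |R|=1.7279  x_hi=-0.2622 |R|=0.7693
  mid=-1.71103 |R|=0.27503 →hi
  mid=-2.43542 |R|=0.58852 →hi
  mid=-2.79762 |R|=1.01874 →lo
  mid=-2.61652 |R|=0.77396 →hi
  mid=-2.70707 |R|=0.88832 →hi
  mid=-2.75234 |R|=0.95144 →hi
  mid=-2.77498 |R|=0.98456 →hi
  mid=-2.78630 |R|=1.00151 →lo
  mid=-2.78064 |R|=0.99300 →hi
  mid=-2.78347 |R|=0.99725 →hi
  ...
  [-2.78541,-2.78524] ⇒ x*=-2.7853
So |R|<1 on (-2.7853, 0).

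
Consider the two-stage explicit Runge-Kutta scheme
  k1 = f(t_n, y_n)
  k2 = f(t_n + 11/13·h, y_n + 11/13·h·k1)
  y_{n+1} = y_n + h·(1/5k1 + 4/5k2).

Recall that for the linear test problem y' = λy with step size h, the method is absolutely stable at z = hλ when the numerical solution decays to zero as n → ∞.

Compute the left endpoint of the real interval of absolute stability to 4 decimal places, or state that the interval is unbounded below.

z* = -1.4773.

Test eqn y'=λy, z=hλ:
  k1=λy_n ⇒ h·k1=z·y_n;  k2=λ(1+11/13z)y_n ⇒ h·k2=z(1+11/13z)y_n
  y_{n+1}/y_n = 1 + 1/5z + 4/5z(1+11/13z) = 1 + z + 44/65z²
  so R(z) = 1 + z + 44/65z².

Boundary: |R(x)|=1, x<0.
x=-1.03: |R|=0.6881
R=1: x+44/65x²=0 ⇒ x=−65/44=-1.4773; min R=1−1/(4·44/65)=0.6307>−1
Confirm numerically:
  x=-1.161: |R|=0.75144 <1
  x=-1.119: |R|=0.72862 <1
  x=-1.025: |R|=0.68619 <1
  x=-0.740: |R|=0.63068 <1
  x=-1.872: |R|=1.50020 >1
  x=-1.699: |R|=1.25501 >1
  x=-1.656: |R|=1.20035 >1
So |R|<1 on (-1.4773, 0).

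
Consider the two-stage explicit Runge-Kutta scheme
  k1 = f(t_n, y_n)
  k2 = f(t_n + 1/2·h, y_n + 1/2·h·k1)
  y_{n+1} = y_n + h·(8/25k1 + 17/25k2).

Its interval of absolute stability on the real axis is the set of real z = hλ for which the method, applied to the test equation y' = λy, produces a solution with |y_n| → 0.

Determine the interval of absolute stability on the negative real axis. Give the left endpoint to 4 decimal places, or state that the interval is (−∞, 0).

z∈(-2.9412,0).

On y'=λy, z=hλ:
  k1=λy_n ⇒ h·k1=z·y_n;  k2=λ(1+1/2z)y_n ⇒ h·k2=z(1+1/2z)y_n
  y_{n+1}/y_n = 1 + 8/25z + 17/25z(1+1/2z) = 1 + z + 17/50z²
  ⇒ R(z) = 1 + z + 17/50z².

Solve |R(x)|<1 on ℝ⁻.
x=-0.67: |R|=0.4826
R=1: x+17/50x²=0 ⇒ x=−50/17=-2.9412; min R=1−1/(4·17/50)=0.2647>−1
Confirm numerically:
  x=-2.377: |R|=0.54404 <1
  x=-2.238: |R|=0.46494 <1
  x=-1.555: |R|=0.26713 <1
  x=-1.414: |R|=0.26579 <1
  x=-3.379: |R|=1.50300 >1
  x=-3.048: |R|=1.11070 >1
Stable set (-2.9412, 0).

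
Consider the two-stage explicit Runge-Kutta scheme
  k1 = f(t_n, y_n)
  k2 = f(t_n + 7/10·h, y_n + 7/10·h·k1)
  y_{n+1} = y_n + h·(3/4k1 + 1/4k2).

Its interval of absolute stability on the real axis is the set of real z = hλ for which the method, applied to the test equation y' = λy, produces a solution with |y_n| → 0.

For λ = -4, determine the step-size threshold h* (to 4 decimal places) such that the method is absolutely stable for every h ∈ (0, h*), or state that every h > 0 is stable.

With y'=λy (z=hλ):
  k1=λy_n ⇒ h·k1=z·y_n;  k2=λ(1+7/10z)y_n ⇒ h·k2=z(1+7/10z)y_n
  y_{n+1}/y_n = 1 + 3/4z + 1/4z(1+7/10z) = 1 + z + 7/40z²
  R(z) = 1 + z + 7/40z².

Need |R(x)|<1, x<0.
x=-1.4: |R|=0.0570
R=1: x+7/40x²=0 ⇒ x=−40/7=-5.7143; min R=1−1/(4·7/40)=-0.4286>−1
Confirm numerically:
  x=-5.537: |R|=0.82821 <1
  x=-5.424: |R|=0.72446 <1
  x=-5.214: |R|=0.54351 <1
  x=-3.157: |R|=0.41284 <1
  x=-6.244: |R|=1.57882 >1
  x=-6.125: |R|=1.44023 >1
Interval (-5.7143, 0).

(-5.7143,0); λ=-4 ⇒ h* = (40/7)/4 = 1.4286.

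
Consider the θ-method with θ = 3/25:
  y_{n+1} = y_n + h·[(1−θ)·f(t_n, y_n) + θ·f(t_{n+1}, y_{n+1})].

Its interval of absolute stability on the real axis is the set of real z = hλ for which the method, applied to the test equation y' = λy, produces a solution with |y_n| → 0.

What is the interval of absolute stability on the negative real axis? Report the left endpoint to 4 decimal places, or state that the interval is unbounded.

(-2.6316, 0).

Test eqn y'=λy, z=hλ:
  y_{n+1} = y_n + z·[22/25·y_n + 3/25·y_{n+1}] ⇒ (1 − 3/25z)y_{n+1} = (1 + 22/25z)y_n
  R(z) = (1 + 22/25z)/(1 − 3/25z).

Find x<0 with |R(x)|<1.
x=-1.08: |R|=0.0439
R=−1: 1+22/25x = −1+3/25x ⇒ -19/25x=2 ⇒ x=2/(-19/25)=-2.6316
Confirm numerically:
  x=-2.597: |R|=0.97996 <1
  x=-1.919: |R|=0.55981 <1
  x=-1.637: |R|=0.36823 <1
  x=-3.070: |R|=1.24350 >1
  x=-3.027: |R|=1.22045 >1
  x=-2.967: |R|=1.18799 >1
So |R|<1 on (-2.6316, 0).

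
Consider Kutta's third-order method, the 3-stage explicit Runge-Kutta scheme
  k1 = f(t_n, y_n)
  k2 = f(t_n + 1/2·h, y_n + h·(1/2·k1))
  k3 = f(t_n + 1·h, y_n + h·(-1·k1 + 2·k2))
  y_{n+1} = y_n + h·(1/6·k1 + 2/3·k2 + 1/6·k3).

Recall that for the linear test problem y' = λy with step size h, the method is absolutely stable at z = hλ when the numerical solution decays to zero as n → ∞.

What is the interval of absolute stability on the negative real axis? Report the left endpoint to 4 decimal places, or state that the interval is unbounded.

Set f=λy, z=hλ:
  order 3, 3-stage ⇒ R(z)=1+z+z^2/2+z^3/6
  (e.g. R(-1.29)=0.18427, |R|=0.18427)

Boundary: |R(x)|=1, x<0.
x=-1.29: |R|=0.1843
|R(-2.88)|=1.7141 |R(-2.8)|=1.5387 |R(-2.47)|=0.9311
Bisect:
  x_lo=-3.1850 |R|=2.4977  x_hi=-0.3113 |R|=0.7322
  mid=-1.74812 |R|=0.11051 →hi
  mid=-2.46655 |R|=0.92565 →hi
  mid=-2.82577 |R|=1.59389 →lo
  mid=-2.64616 |R|=1.23322 →lo
  mid=-2.55636 |R|=1.07316 →lo
  mid=-2.51145 |R|=0.99788 →hi
  mid=-2.53390 |R|=1.03513 →lo
  mid=-2.52268 |R|=1.01641 →lo
  ...
  [-2.51286,-2.51268] ⇒ x*=-2.5127
So |R|<1 on (-2.5127, 0).

z∈(-2.5127,0).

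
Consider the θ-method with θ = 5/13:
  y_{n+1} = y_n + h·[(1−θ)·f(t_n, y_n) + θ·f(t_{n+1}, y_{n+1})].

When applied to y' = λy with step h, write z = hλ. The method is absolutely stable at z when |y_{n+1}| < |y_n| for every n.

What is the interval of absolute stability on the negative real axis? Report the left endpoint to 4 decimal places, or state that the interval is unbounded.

On y'=λy, z=hλ:
  y_{n+1} = y_n + z·[8/13·y_n + 5/13·y_{n+1}] ⇒ (1 − 5/13z)y_{n+1} = (1 + 8/13z)y_n
  R(z) = (1 + 8/13z)/(1 − 5/13z).

Boundary: |R(x)|=1, x<0.
x=-0.67: |R|=0.4673
R=−1: 1+8/13x = −1+5/13x ⇒ -3/13x=2 ⇒ x=2/(-3/13)=-8.6667
Confirm numerically:
  x=-6.296: |R|=0.84011 <1
  x=-4.459: |R|=0.64236 <1
  x=-3.624: |R|=0.51388 <1
  x=-9.178: |R|=1.02605 >1
  x=-8.763: |R|=1.00509 >1
So |R|<1 on (-8.6667, 0).

(-8.6667, 0).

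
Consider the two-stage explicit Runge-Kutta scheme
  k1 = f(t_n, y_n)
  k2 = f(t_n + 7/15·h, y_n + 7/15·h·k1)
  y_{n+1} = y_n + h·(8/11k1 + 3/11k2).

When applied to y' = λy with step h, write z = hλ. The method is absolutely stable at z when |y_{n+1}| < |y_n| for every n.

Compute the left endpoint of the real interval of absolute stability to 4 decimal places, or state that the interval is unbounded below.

z* = -7.8571.

Set f=λy, z=hλ:
  k1=λy_n ⇒ h·k1=z·y_n;  k2=λ(1+7/15z)y_n ⇒ h·k2=z(1+7/15z)y_n
  y_{n+1}/y_n = 1 + 8/11z + 3/11z(1+7/15z) = 1 + z + 7/55z²
  ⇒ R(z) = 1 + z + 7/55z².

Find x<0 with |R(x)|<1.
x=-0.77: |R|=0.3055
R=1: x+7/55x²=0 ⇒ x=−55/7=-7.8571; min R=1−1/(4·7/55)=-0.9643>−1
Confirm numerically:
  x=-6.704: |R|=0.01610 <1
  x=-5.693: |R|=0.56806 <1
  x=-5.294: |R|=0.72700 <1
  x=-4.754: |R|=0.87757 <1
  x=-8.376: |R|=1.55312 >1
  x=-8.272: |R|=1.43676 >1
  x=-8.033: |R|=1.17979 >1
So |R|<1 on (-7.8571, 0).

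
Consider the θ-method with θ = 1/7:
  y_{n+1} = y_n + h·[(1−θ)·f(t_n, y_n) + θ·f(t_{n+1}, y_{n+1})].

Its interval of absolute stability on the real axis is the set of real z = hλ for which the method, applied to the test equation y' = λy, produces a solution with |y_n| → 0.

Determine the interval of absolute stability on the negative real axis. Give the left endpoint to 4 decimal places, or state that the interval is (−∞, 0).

Test eqn y'=λy, z=hλ:
  y_{n+1} = y_n + z·[6/7·y_n + 1/7·y_{n+1}] ⇒ (1 − 1/7z)y_{n+1} = (1 + 6/7z)y_n
  ⇒ R(z) = (1 + 6/7z)/(1 − 1/7z).

Solve |R(x)|<1 on ℝ⁻.
x=-0.81: |R|=0.2740
R=−1: 1+6/7x = −1+1/7x ⇒ -5/7x=2 ⇒ x=2/(-5/7)=-2.8000
Confirm numerically:
  x=-2.592: |R|=0.89158 <1
  x=-2.150: |R|=0.64481 <1
  x=-1.943: |R|=0.52085 <1
  x=-3.294: |R|=1.23995 >1
  x=-3.020: |R|=1.10978 >1
Stable set (-2.8000, 0).

(-2.8000, 0).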